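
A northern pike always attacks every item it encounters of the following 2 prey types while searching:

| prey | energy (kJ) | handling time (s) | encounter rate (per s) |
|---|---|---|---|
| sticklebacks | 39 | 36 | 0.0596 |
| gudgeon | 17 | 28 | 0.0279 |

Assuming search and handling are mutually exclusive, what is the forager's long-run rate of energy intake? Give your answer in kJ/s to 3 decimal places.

R = Σλ_iE_i / (1 + Σλ_ih_i)
Numerator: 0.0596×39 + 0.0279×17 = 2.799
Denominator: 1 + 0.0596×36 + 0.0279×28 = 3.927
R = 2.799/3.927 = 0.7127 kJ/s

0.713 kJ/s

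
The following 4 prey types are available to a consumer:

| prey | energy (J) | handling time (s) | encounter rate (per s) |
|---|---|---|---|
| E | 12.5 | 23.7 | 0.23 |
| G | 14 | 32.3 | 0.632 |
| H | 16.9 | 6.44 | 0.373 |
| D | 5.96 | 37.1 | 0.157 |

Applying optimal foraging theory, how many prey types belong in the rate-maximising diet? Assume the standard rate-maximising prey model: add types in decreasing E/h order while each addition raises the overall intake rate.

Rank by E/h (J/s): H 2.62, E 0.527, G 0.433, D 0.161. Include each in turn until the next type's E/h falls below the running intake rate.
Rate on top 1: 1.853. E: 0.527 < 1.853 → exclude; stop.
Optimal diet: H — 1 of 4 types.

1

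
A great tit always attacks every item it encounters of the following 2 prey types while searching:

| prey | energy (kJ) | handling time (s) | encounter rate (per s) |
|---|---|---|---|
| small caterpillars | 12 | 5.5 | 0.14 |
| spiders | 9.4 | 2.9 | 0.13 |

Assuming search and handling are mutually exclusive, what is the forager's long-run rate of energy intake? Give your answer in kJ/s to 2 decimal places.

Energy encountered per unit search time: 0.14×12 + 0.13×9.4 = 2.902 kJ/s.
Handling time per unit search time: 0.14×5.5 + 0.13×2.9 = 1.147.
Rate = 2.902/(1 + 1.147) = 1.352 kJ/s.

1.35 kJ/s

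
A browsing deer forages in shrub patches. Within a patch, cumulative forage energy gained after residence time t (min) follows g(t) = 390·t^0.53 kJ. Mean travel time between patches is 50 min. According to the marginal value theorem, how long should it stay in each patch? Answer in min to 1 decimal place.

56.4 min

Maximise g(t)/(T+t): set derivative to zero → g'(t)(T+t) = g(t).
g'(t) = 0.53·390·t^-0.47. Setting 0.53·390·t^-0.47 = 390·t^0.53/(50+t) gives 0.53(50+t) = t, so 0.47·t = 0.53×50.
t* = 0.53×50/0.47 = 56.38 min.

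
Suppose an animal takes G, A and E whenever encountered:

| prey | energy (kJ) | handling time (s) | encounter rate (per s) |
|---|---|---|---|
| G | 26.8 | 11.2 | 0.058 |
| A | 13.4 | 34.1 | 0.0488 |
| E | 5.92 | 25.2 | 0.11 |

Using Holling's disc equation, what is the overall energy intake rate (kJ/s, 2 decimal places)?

R = (0.058×26.8 + 0.0488×13.4 + 0.11×5.92) / (1 + 0.058×11.2 + 0.0488×34.1 + 0.11×25.2) = 2.86/6.086 = 0.4699 kJ/s.

0.47 kJ/s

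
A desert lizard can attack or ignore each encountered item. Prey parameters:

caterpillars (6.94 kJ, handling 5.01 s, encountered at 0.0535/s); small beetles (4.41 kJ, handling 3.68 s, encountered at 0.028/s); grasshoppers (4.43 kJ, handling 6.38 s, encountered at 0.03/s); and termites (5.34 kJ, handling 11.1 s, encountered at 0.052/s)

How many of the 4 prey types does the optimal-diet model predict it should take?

4

E/h in descending order: caterpillars 1.39, small beetles 1.2, grasshoppers 0.694, termites 0.481 kJ/s. The optimal diet is the largest prefix of this list for which every included type satisfies E_i/h_i > R on the types above it.
Rate on top 1: 0.2928. small beetles: 1.2 > 0.2928 → include.
Rate on top 2: 0.3609. grasshoppers: 0.694 > 0.3609 → include.
Rate on top 3: 0.4017. termites: 0.481 > 0.4017 → include.
Optimal diet: caterpillars, small beetles, grasshoppers, termites — 4 of 4 types.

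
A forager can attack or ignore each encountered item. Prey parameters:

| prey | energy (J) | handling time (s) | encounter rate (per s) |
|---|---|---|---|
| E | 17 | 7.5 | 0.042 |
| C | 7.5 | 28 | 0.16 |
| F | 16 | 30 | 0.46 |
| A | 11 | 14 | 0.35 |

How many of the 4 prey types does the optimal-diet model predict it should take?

Rank by E/h (J/s): E 2.27, A 0.786, F 0.533, C 0.268. Include each in turn until the next type's E/h falls below the running intake rate.
Rate on top 1: 0.543. A: 0.786 > 0.543 → include.
Rate on top 2: 0.7344. F: 0.533 < 0.7344 → exclude; stop.
Optimal diet: E, A — 2 of 4 types.

2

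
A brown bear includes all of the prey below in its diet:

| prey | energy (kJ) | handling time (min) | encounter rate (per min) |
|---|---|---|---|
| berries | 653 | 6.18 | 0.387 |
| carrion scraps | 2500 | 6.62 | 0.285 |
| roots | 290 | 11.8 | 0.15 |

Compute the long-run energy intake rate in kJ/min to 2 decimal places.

143.11 kJ/min

Energy encountered per unit search time: 0.387×653 + 0.285×2500 + 0.15×290 = 1009 kJ/min.
Handling time per unit search time: 0.387×6.18 + 0.285×6.62 + 0.15×11.8 = 6.048.
Rate = 1009/(1 + 6.048) = 143.1 kJ/min.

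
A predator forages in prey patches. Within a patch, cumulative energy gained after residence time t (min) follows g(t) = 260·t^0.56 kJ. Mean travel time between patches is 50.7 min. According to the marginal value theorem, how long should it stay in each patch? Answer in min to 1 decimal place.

By the marginal value theorem, leave when the instantaneous gain rate g'(t) equals the habitat-wide average g(t)/(T + t).
g'(t) = 0.56·260·t^-0.44. Setting 0.56·260·t^-0.44 = 260·t^0.56/(50.7+t) gives 0.56(50.7+t) = t, so 0.44·t = 0.56×50.7.
t* = 0.56×50.7/0.44 = 64.53 min.

64.5 min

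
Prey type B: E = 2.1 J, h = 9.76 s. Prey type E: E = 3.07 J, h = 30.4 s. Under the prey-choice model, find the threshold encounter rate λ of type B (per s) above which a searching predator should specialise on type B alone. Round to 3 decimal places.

0.091 per s

Drop type E once their profitability E₂/h₂ falls below the rate achievable on type B alone: E₂/h₂ = λE₁/(1 + λh₁).
Solve for λ: λE₁h₂ = E₂(1 + λh₁) → λ(E₁h₂ − E₂h₁) = E₂ → λ = E₂/(E₁h₂ − E₂h₁).
λ = 3.07/(2.1×30.4 − 3.07×9.76) = 3.07/33.88 = 0.09062 per s.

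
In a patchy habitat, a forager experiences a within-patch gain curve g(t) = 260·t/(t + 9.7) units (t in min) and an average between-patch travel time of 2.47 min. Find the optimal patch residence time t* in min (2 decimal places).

By the marginal value theorem, leave when the instantaneous gain rate g'(t) equals the habitat-wide average g(t)/(T + t).
g'(t) = 260·9.7/(t + 9.7)². Setting 260·9.7/(t+9.7)² = 260t/[(t+9.7)(2.47+t)] gives 9.7(2.47+t) = t(t+9.7), so t² = 9.7×2.47 = 23.96.
t* = √23.96 = 4.895 min.

4.89 min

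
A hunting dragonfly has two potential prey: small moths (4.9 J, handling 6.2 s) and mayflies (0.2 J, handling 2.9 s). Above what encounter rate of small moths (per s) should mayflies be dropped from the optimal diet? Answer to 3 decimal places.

0.015 per s

The zero-one rule: include mayflies iff E₂/h₂ > λE₁/(1+λh₁). Equality gives the switch point.
λE₁h₂ = E₂ + λE₂h₁ ⇒ λ = E₂/(E₁h₂ − E₂h₁) = 0.2/(14.21 − 1.24) = 0.01542 per s.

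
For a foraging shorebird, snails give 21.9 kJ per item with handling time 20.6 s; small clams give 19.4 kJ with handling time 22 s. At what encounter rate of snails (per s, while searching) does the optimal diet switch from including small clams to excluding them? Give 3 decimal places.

The zero-one rule: include small clams iff E₂/h₂ > λE₁/(1+λh₁). Equality gives the switch point.
λE₁h₂ = E₂ + λE₂h₁ ⇒ λ = E₂/(E₁h₂ − E₂h₁) = 19.4/(481.8 − 399.6) = 0.2361 per s.

0.236 per s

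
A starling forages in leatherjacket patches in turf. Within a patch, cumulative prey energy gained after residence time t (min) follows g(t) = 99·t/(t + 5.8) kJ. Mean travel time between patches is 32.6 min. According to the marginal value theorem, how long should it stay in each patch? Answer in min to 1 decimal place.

13.8 min

By the marginal value theorem, leave when the instantaneous gain rate g'(t) equals the habitat-wide average g(t)/(T + t).
g'(t) = 99·5.8/(t + 5.8)². Setting 99·5.8/(t+5.8)² = 99t/[(t+5.8)(32.6+t)] gives 5.8(32.6+t) = t(t+5.8), so t² = 5.8×32.6 = 189.1.
t* = √189.1 = 13.75 min.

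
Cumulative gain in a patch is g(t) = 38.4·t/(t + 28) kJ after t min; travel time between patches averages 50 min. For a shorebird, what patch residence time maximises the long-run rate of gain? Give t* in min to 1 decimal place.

Optimal t* satisfies g'(t*) = g(t*)/(T + t*).
g'(t) = 38.4·28/(t + 28)². Setting 38.4·28/(t+28)² = 38.4t/[(t+28)(50+t)] gives 28(50+t) = t(t+28), so t² = 28×50 = 1400.
t* = √1400 = 37.42 min.

37.4 min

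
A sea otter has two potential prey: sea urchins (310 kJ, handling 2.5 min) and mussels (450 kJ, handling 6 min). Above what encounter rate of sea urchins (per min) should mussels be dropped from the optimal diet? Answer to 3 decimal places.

0.612 per min

At the threshold, the rate on sea urchins alone equals the profitability of mussels: λ·310/(1 + λ·2.5) = 450/6 = 75.
Rearranging, λ(310 − 75×2.5) = 75, so λ = 75/122.5 = 0.6122 per min.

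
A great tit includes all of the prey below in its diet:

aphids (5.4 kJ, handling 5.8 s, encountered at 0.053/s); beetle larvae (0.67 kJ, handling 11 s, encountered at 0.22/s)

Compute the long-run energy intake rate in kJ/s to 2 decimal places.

R = (0.053×5.4 + 0.22×0.67) / (1 + 0.053×5.8 + 0.22×11) = 0.4336/3.727 = 0.1163 kJ/s.

0.12 kJ/s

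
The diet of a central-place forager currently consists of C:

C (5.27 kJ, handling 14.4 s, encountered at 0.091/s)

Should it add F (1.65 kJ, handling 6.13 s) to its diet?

On C alone, R = ΣλE/(1+Σλh) = 0.4796/2.31 = 0.2076 kJ/s.
F: E/h = 1.65/6.13 = 0.2692 kJ/s.
0.2692 > 0.2076, so adding F raises the average — include it.

Yes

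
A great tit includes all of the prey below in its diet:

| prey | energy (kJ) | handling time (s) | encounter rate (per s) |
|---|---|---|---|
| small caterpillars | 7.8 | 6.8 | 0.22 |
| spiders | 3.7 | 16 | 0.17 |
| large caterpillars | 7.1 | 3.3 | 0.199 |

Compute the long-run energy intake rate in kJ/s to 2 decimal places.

0.64 kJ/s

Energy encountered per unit search time: 0.22×7.8 + 0.17×3.7 + 0.199×7.1 = 3.758 kJ/s.
Handling time per unit search time: 0.22×6.8 + 0.17×16 + 0.199×3.3 = 4.873.
Rate = 3.758/(1 + 4.873) = 0.6399 kJ/s.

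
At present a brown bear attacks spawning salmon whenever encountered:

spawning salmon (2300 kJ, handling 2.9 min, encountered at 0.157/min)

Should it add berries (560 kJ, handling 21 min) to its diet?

No

Current rate: (0.157×2300)/(1 + 0.157×2.9) = 248.1 kJ/min.
berries: E/h = 560/21 = 26.67 kJ/min.
Since 26.67 < R, time spent handling berries is better spent searching.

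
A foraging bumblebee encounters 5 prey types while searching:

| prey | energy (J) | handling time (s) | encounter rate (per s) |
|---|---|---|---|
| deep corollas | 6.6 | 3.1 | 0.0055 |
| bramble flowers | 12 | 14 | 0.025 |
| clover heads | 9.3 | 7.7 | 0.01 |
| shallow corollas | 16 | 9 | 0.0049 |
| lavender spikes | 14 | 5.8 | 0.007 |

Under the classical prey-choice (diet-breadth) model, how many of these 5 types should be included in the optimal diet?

Rank by E/h (J/s): lavender spikes 2.41, deep corollas 2.13, shallow corollas 1.78, clover heads 1.21, bramble flowers 0.857. Include each in turn until the next type's E/h falls below the running intake rate.
Rate on top 1: 0.09418. deep corollas: 2.13 > 0.09418 → include.
Rate on top 2: 0.127. shallow corollas: 1.78 > 0.127 → include.
Rate on top 3: 0.1931. clover heads: 1.21 > 0.1931 → include.
Rate on top 4: 0.2593. bramble flowers: 0.857 > 0.2593 → include.
Optimal diet: lavender spikes, deep corollas, shallow corollas, clover heads, bramble flowers — 5 of 5 types.

5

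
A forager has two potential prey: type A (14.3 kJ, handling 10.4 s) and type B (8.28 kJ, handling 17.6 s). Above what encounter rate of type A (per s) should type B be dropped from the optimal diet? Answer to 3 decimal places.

The zero-one rule: include type B iff E₂/h₂ > λE₁/(1+λh₁). Equality gives the switch point.
λE₁h₂ = E₂ + λE₂h₁ ⇒ λ = E₂/(E₁h₂ − E₂h₁) = 8.28/(251.7 − 86.11) = 0.05001 per s.

0.050 per s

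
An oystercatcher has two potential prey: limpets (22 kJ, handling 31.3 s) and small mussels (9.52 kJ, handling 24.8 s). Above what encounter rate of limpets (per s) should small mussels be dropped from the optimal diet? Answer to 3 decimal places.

The zero-one rule: include small mussels iff E₂/h₂ > λE₁/(1+λh₁). Equality gives the switch point.
λE₁h₂ = E₂ + λE₂h₁ ⇒ λ = E₂/(E₁h₂ − E₂h₁) = 9.52/(545.6 − 298) = 0.03845 per s.

0.038 per s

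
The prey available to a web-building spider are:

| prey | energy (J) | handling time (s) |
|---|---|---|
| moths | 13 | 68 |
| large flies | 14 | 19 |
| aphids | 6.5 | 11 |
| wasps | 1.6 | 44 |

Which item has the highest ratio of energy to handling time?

large flies

In descending order of E/h:
large flies: 14/19 = 0.737 J/s
aphids: 6.5/11 = 0.591 J/s
moths: 13/68 = 0.191 J/s
wasps: 1.6/44 = 0.0364 J/s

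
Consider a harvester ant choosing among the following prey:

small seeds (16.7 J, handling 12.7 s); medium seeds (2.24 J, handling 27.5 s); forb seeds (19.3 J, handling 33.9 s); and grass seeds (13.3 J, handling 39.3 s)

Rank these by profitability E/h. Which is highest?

In descending order of E/h:
small seeds: 16.7/12.7 = 1.31 J/s
forb seeds: 19.3/33.9 = 0.569 J/s
grass seeds: 13.3/39.3 = 0.338 J/s
medium seeds: 2.24/27.5 = 0.0815 J/s

small seeds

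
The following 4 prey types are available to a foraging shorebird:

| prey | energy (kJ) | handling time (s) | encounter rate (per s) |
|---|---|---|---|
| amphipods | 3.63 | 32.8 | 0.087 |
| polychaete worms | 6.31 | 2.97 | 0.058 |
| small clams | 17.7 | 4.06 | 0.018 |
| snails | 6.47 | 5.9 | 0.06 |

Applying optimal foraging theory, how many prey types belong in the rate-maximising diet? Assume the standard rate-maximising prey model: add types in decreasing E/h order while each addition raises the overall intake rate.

3

Profitabilities (E/h, kJ/s): small clams 4.36, polychaete worms 2.12, snails 1.1, amphipods 0.111. Add prey in this order while the next type's profitability exceeds the intake rate on those already taken.
Rate on top 1: 0.2969. polychaete worms: 2.12 > 0.2969 → include.
Rate on top 2: 0.5497. snails: 1.1 > 0.5497 → include.
Rate on top 3: 0.6708. amphipods: 0.111 < 0.6708 → exclude; stop.
Optimal diet: small clams, polychaete worms, snails — 3 of 4 types.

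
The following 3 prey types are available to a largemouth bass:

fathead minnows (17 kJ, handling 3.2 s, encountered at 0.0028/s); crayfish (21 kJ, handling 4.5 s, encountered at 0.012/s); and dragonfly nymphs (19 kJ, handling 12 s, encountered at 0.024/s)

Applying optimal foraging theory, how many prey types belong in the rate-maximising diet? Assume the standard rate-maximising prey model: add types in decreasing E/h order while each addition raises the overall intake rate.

Rank by E/h (kJ/s): fathead minnows 5.31, crayfish 4.67, dragonfly nymphs 1.58. Include each in turn until the next type's E/h falls below the running intake rate.
Rate on top 1: 0.04718. crayfish: 4.67 > 0.04718 → include.
Rate on top 2: 0.2819. dragonfly nymphs: 1.58 > 0.2819 → include.
Optimal diet: fathead minnows, crayfish, dragonfly nymphs — 3 of 3 types.

3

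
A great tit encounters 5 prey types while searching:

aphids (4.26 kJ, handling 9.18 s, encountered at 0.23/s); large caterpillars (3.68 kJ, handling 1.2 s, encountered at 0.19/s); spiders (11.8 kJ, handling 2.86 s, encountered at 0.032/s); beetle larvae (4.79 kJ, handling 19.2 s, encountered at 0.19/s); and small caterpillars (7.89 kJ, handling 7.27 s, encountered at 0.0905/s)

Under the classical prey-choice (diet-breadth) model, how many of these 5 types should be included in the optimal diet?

3

Profitabilities (E/h, kJ/s): spiders 4.13, large caterpillars 3.07, small caterpillars 1.09, aphids 0.464, beetle larvae 0.249. Add prey in this order while the next type's profitability exceeds the intake rate on those already taken.
Rate on top 1: 0.3459. large caterpillars: 3.07 > 0.3459 → include.
Rate on top 2: 0.8161. small caterpillars: 1.09 > 0.8161 → include.
Rate on top 3: 0.9056. aphids: 0.464 < 0.9056 → exclude; stop.
Optimal diet: spiders, large caterpillars, small caterpillars — 3 of 5 types.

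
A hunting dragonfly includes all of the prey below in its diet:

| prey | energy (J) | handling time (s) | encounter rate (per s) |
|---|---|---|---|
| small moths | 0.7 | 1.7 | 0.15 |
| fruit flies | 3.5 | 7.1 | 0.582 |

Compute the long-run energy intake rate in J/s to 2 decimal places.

R = Σλ_iE_i / (1 + Σλ_ih_i)
Numerator: 0.15×0.7 + 0.582×3.5 = 2.142
Denominator: 1 + 0.15×1.7 + 0.582×7.1 = 5.387
R = 2.142/5.387 = 0.3976 J/s

0.40 J/s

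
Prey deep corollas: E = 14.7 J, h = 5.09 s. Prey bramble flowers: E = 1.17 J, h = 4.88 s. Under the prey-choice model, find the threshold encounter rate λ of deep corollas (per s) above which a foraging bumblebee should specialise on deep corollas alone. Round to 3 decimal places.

0.018 per s

At the threshold, the rate on deep corollas alone equals the profitability of bramble flowers: λ·14.7/(1 + λ·5.09) = 1.17/4.88 = 0.2398.
Rearranging, λ(14.7 − 0.2398×5.09) = 0.2398, so λ = 0.2398/13.48 = 0.01779 per s.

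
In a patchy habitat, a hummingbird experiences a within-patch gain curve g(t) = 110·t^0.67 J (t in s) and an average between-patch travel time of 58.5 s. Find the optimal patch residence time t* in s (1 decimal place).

Optimal t* satisfies g'(t*) = g(t*)/(T + t*).
g'(t) = 0.67·110·t^-0.33. Setting 0.67·110·t^-0.33 = 110·t^0.67/(58.5+t) gives 0.67(58.5+t) = t, so 0.33·t = 0.67×58.5.
t* = 0.67×58.5/0.33 = 118.8 s.

118.8 s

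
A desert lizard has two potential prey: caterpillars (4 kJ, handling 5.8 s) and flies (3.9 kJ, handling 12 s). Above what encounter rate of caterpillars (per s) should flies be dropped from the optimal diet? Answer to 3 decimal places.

At the threshold, the rate on caterpillars alone equals the profitability of flies: λ·4/(1 + λ·5.8) = 3.9/12 = 0.325.
Rearranging, λ(4 − 0.325×5.8) = 0.325, so λ = 0.325/2.115 = 0.1537 per s.

0.154 per s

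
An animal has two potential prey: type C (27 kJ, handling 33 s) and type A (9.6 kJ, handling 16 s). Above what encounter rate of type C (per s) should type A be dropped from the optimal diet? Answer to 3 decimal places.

At the threshold, the rate on type C alone equals the profitability of type A: λ·27/(1 + λ·33) = 9.6/16 = 0.6.
Rearranging, λ(27 − 0.6×33) = 0.6, so λ = 0.6/7.2 = 0.08333 per s.

0.083 per s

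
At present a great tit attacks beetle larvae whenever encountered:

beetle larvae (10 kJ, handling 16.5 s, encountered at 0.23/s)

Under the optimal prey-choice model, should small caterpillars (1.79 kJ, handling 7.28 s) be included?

No

On beetle larvae alone, R = ΣλE/(1+Σλh) = 2.3/4.795 = 0.4797 kJ/s.
Profitability of small caterpillars: 1.79/7.28 = 0.2459 kJ/s.
Since 0.2459 < R, time spent handling small caterpillars is better spent searching.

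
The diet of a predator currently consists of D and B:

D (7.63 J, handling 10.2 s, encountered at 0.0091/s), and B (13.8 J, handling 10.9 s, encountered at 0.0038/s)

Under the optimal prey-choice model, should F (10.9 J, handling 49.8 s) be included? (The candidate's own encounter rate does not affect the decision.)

Yes

On D and B alone, R = ΣλE/(1+Σλh) = 0.1219/1.134 = 0.1074 J/s.
F: E/h = 10.9/49.8 = 0.2189 J/s.
0.2189 > 0.1074, so adding F raises the average — include it.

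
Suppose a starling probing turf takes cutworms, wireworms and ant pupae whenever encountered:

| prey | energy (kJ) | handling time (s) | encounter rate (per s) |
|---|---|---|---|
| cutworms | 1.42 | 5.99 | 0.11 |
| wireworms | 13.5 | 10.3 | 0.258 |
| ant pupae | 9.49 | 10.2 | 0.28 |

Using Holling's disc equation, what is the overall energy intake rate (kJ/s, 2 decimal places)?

R = (0.11×1.42 + 0.258×13.5 + 0.28×9.49) / (1 + 0.11×5.99 + 0.258×10.3 + 0.28×10.2) = 6.296/7.172 = 0.8779 kJ/s.

0.88 kJ/s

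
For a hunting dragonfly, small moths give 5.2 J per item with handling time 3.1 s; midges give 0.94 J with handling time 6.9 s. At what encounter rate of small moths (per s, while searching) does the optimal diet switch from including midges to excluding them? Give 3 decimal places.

0.029 per s

The zero-one rule: include midges iff E₂/h₂ > λE₁/(1+λh₁). Equality gives the switch point.
λE₁h₂ = E₂ + λE₂h₁ ⇒ λ = E₂/(E₁h₂ − E₂h₁) = 0.94/(35.88 − 2.914) = 0.02851 per s.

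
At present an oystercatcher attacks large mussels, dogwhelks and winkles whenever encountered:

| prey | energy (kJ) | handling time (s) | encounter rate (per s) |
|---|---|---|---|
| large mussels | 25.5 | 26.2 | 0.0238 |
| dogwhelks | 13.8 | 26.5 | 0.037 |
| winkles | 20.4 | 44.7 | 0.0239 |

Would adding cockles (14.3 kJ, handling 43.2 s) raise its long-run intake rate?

No

Current rate: (0.0238×25.5 + 0.037×13.8 + 0.0239×20.4)/(1 + 0.0238×26.2 + 0.037×26.5 + 0.0239×44.7) = 0.4371 kJ/s.
Profitability of cockles: 14.3/43.2 = 0.331 kJ/s.
0.331 < 0.4371, so adding cockles would lower the average — exclude it.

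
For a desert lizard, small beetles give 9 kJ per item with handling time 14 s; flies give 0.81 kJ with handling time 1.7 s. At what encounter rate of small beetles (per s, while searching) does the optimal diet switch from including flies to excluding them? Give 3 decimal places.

0.205 per s

Drop flies once their profitability E₂/h₂ falls below the rate achievable on small beetles alone: E₂/h₂ = λE₁/(1 + λh₁).
Solve for λ: λE₁h₂ = E₂(1 + λh₁) → λ(E₁h₂ − E₂h₁) = E₂ → λ = E₂/(E₁h₂ − E₂h₁).
λ = 0.81/(9×1.7 − 0.81×14) = 0.81/3.96 = 0.2045 per s.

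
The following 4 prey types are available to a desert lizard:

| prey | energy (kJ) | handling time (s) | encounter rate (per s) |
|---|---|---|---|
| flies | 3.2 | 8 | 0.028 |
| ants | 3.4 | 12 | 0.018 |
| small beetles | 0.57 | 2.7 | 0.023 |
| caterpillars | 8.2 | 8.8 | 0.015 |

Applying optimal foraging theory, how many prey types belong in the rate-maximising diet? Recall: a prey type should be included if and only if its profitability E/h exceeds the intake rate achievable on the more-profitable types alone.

4

Rank by E/h (kJ/s): caterpillars 0.932, flies 0.4, ants 0.283, small beetles 0.211. Include each in turn until the next type's E/h falls below the running intake rate.
Rate on top 1: 0.1087. flies: 0.4 > 0.1087 → include.
Rate on top 2: 0.1568. ants: 0.283 > 0.1568 → include.
Rate on top 3: 0.1742. small beetles: 0.211 > 0.1742 → include.
Optimal diet: caterpillars, flies, ants, small beetles — 4 of 4 types.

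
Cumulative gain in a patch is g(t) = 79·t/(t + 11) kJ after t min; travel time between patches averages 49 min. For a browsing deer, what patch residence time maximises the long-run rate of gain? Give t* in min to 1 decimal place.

23.2 min

By the marginal value theorem, leave when the instantaneous gain rate g'(t) equals the habitat-wide average g(t)/(T + t).
g'(t) = 79·11/(t + 11)². Setting 79·11/(t+11)² = 79t/[(t+11)(49+t)] gives 11(49+t) = t(t+11), so t² = 11×49 = 539.
t* = √539 = 23.22 min.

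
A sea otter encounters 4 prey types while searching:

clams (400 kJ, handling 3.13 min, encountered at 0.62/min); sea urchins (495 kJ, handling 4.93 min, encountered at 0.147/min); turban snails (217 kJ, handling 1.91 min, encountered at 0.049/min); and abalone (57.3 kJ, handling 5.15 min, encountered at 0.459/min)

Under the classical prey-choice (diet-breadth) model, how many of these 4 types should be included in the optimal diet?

Rank by E/h (kJ/min): clams 128, turban snails 114, sea urchins 100, abalone 11.1. Include each in turn until the next type's E/h falls below the running intake rate.
Rate on top 1: 84.34. turban snails: 114 > 84.34 → include.
Rate on top 2: 85.24. sea urchins: 100 > 85.24 → include.
Rate on top 3: 88.16. abalone: 11.1 < 88.16 → exclude; stop.
Optimal diet: clams, turban snails, sea urchins — 3 of 4 types.

3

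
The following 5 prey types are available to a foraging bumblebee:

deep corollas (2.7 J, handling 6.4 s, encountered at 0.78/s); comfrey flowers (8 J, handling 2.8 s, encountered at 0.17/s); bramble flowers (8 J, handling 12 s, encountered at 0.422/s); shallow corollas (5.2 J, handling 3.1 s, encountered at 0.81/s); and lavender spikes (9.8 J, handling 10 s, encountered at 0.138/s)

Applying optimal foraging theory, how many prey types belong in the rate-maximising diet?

E/h in descending order: comfrey flowers 2.86, shallow corollas 1.68, lavender spikes 0.98, bramble flowers 0.667, deep corollas 0.422 J/s. The optimal diet is the largest prefix of this list for which every included type satisfies E_i/h_i > R on the types above it.
Rate on top 1: 0.9214. shallow corollas: 1.68 > 0.9214 → include.
Rate on top 2: 1.398. lavender spikes: 0.98 < 1.398 → exclude; stop.
Optimal diet: comfrey flowers, shallow corollas — 2 of 5 types.

2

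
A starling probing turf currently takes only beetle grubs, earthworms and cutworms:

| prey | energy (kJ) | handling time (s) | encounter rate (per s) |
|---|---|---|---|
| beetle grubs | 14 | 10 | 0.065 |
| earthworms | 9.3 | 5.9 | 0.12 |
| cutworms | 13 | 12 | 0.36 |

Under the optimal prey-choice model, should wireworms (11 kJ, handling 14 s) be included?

Intake rate on the current diet: R = (0.065×14 + 0.12×9.3 + 0.36×13) / (1 + 0.065×10 + 0.12×5.9 + 0.36×12) = 6.706/6.678 = 1.004 kJ/s.
wireworms: E/h = 11/14 = 0.7857 kJ/s.
Since 0.7857 < R, time spent handling wireworms is better spent searching.

No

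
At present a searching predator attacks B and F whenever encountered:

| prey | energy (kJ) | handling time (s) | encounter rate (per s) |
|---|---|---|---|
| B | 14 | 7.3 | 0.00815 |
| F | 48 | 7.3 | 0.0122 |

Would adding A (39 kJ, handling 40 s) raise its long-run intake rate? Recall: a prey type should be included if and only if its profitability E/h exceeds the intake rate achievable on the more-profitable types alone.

On B and F alone, R = ΣλE/(1+Σλh) = 0.6997/1.149 = 0.6092 kJ/s.
Profitability of A: 39/40 = 0.975 kJ/s.
Since 0.975 > R, including A increases the long-run rate.

Yes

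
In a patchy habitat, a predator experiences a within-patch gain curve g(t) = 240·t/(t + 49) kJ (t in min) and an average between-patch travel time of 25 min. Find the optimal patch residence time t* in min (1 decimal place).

35.0 min

Optimal t* satisfies g'(t*) = g(t*)/(T + t*).
g'(t) = 240·49/(t + 49)². Setting 240·49/(t+49)² = 240t/[(t+49)(25+t)] gives 49(25+t) = t(t+49), so t² = 49×25 = 1225.
t* = √1225 = 35 min.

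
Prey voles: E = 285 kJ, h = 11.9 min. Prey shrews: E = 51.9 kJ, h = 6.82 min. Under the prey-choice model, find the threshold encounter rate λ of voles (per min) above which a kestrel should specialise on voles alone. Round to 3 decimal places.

The zero-one rule: include shrews iff E₂/h₂ > λE₁/(1+λh₁). Equality gives the switch point.
λE₁h₂ = E₂ + λE₂h₁ ⇒ λ = E₂/(E₁h₂ − E₂h₁) = 51.9/(1944 − 617.6) = 0.03914 per min.

0.039 per min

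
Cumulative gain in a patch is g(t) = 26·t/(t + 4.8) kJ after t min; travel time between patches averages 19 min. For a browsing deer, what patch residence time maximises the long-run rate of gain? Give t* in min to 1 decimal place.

9.5 min

By the marginal value theorem, leave when the instantaneous gain rate g'(t) equals the habitat-wide average g(t)/(T + t).
g'(t) = 26·4.8/(t + 4.8)². Setting 26·4.8/(t+4.8)² = 26t/[(t+4.8)(19+t)] gives 4.8(19+t) = t(t+4.8), so t² = 4.8×19 = 91.2.
t* = √91.2 = 9.55 min.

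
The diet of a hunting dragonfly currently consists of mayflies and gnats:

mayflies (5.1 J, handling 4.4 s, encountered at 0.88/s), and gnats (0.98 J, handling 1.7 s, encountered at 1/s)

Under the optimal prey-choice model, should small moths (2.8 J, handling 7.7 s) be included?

On mayflies and gnats alone, R = ΣλE/(1+Σλh) = 5.468/6.572 = 0.832 J/s.
small moths: E/h = 2.8/7.7 = 0.3636 J/s.
0.3636 < 0.832, so adding small moths would lower the average — exclude it.

No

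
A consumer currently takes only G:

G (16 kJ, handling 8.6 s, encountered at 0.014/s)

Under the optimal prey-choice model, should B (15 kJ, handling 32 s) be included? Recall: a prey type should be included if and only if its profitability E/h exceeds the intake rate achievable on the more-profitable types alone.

Yes

Intake rate on the current diet: R = (0.014×16) / (1 + 0.014×8.6) = 0.224/1.12 = 0.1999 kJ/s.
Profitability of B: 15/32 = 0.4688 kJ/s.
Since 0.4688 > R, including B increases the long-run rate.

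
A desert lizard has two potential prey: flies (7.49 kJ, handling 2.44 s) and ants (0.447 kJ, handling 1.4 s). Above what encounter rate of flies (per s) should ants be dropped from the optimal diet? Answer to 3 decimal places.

The zero-one rule: include ants iff E₂/h₂ > λE₁/(1+λh₁). Equality gives the switch point.
λE₁h₂ = E₂ + λE₂h₁ ⇒ λ = E₂/(E₁h₂ − E₂h₁) = 0.447/(10.49 − 1.091) = 0.04758 per s.

0.048 per s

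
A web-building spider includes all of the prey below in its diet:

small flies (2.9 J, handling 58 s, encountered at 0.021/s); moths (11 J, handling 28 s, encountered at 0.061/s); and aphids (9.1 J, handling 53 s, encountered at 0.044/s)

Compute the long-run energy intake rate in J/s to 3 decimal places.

0.181 J/s

R = Σλ_iE_i / (1 + Σλ_ih_i)
Numerator: 0.021×2.9 + 0.061×11 + 0.044×9.1 = 1.132
Denominator: 1 + 0.021×58 + 0.061×28 + 0.044×53 = 6.258
R = 1.132/6.258 = 0.1809 J/s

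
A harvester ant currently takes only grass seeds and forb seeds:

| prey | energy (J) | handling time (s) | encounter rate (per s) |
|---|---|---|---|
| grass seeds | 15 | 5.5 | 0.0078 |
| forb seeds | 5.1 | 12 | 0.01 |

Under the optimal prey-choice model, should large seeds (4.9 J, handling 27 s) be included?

Current rate: (0.0078×15 + 0.01×5.1)/(1 + 0.0078×5.5 + 0.01×12) = 0.1445 J/s.
large seeds: E/h = 4.9/27 = 0.1815 J/s.
Since 0.1815 > R, including large seeds increases the long-run rate.

Yes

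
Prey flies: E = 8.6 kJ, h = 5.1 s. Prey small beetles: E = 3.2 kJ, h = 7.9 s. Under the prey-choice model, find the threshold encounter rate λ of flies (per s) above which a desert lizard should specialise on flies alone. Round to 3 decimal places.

At the threshold, the rate on flies alone equals the profitability of small beetles: λ·8.6/(1 + λ·5.1) = 3.2/7.9 = 0.4051.
Rearranging, λ(8.6 − 0.4051×5.1) = 0.4051, so λ = 0.4051/6.534 = 0.06199 per s.

0.062 per s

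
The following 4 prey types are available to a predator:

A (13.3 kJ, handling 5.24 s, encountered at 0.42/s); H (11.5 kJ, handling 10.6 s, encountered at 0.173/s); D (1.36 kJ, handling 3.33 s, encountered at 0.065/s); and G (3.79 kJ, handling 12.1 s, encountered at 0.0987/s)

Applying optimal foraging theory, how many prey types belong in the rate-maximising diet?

E/h in descending order: A 2.54, H 1.08, D 0.408, G 0.313 kJ/s. The optimal diet is the largest prefix of this list for which every included type satisfies E_i/h_i > R on the types above it.
Rate on top 1: 1.745. H: 1.08 < 1.745 → exclude; stop.
Optimal diet: A — 1 of 4 types.

1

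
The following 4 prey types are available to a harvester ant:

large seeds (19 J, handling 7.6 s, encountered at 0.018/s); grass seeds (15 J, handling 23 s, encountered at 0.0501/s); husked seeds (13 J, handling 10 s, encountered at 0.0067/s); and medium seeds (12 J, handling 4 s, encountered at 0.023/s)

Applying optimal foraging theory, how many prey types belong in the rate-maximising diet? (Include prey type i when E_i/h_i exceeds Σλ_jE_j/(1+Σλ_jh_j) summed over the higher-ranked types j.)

E/h in descending order: medium seeds 3, large seeds 2.5, husked seeds 1.3, grass seeds 0.652 J/s. The optimal diet is the largest prefix of this list for which every included type satisfies E_i/h_i > R on the types above it.
Rate on top 1: 0.2527. large seeds: 2.5 > 0.2527 → include.
Rate on top 2: 0.5029. husked seeds: 1.3 > 0.5029 → include.
Rate on top 3: 0.5441. grass seeds: 0.652 > 0.5441 → include.
Optimal diet: medium seeds, large seeds, husked seeds, grass seeds — 4 of 4 types.

4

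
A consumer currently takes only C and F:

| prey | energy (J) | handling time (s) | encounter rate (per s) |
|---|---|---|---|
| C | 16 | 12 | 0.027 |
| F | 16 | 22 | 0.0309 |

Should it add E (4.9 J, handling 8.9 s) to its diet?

On C and F alone, R = ΣλE/(1+Σλh) = 0.9264/2.004 = 0.4623 J/s.
E: E/h = 4.9/8.9 = 0.5506 J/s.
0.5506 > 0.4623, so adding E raises the average — include it.

Yes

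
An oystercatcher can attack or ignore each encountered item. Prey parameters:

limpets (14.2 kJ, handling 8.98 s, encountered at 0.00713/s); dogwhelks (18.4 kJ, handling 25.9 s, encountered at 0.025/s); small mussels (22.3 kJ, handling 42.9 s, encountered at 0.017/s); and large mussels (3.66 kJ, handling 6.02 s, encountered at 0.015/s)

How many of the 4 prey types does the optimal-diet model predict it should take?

4

Profitabilities (E/h, kJ/s): limpets 1.58, dogwhelks 0.71, large mussels 0.608, small mussels 0.52. Add prey in this order while the next type's profitability exceeds the intake rate on those already taken.
Rate on top 1: 0.09515. dogwhelks: 0.71 > 0.09515 → include.
Rate on top 2: 0.3279. large mussels: 0.608 > 0.3279 → include.
Rate on top 3: 0.342. small mussels: 0.52 > 0.342 → include.
Optimal diet: limpets, dogwhelks, large mussels, small mussels — 4 of 4 types.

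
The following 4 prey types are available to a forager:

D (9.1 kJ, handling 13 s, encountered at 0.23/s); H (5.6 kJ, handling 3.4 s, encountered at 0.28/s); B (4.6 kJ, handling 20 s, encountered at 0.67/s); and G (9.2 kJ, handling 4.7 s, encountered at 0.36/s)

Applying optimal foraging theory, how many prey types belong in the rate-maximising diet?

2

Profitabilities (E/h, kJ/s): G 1.96, H 1.65, D 0.7, B 0.23. Add prey in this order while the next type's profitability exceeds the intake rate on those already taken.
Rate on top 1: 1.23. H: 1.65 > 1.23 → include.
Rate on top 2: 1.339. D: 0.7 < 1.339 → exclude; stop.
Optimal diet: G, H — 2 of 4 types.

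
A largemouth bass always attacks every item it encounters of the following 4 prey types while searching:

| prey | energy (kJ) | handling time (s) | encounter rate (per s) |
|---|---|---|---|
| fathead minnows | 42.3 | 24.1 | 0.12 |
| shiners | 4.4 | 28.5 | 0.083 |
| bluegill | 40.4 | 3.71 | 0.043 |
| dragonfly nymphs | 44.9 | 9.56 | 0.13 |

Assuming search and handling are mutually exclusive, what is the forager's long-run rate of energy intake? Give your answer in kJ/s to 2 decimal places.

R = Σλ_iE_i / (1 + Σλ_ih_i)
Numerator: 0.12×42.3 + 0.083×4.4 + 0.043×40.4 + 0.13×44.9 = 13.02
Denominator: 1 + 0.12×24.1 + 0.083×28.5 + 0.043×3.71 + 0.13×9.56 = 7.66
R = 13.02/7.66 = 1.699 kJ/s

1.70 kJ/s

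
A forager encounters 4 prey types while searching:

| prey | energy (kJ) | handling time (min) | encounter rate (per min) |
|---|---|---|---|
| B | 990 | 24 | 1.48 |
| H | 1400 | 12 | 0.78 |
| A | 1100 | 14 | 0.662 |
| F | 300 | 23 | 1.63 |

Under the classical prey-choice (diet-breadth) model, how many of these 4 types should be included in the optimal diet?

E/h in descending order: H 117, A 78.6, B 41.2, F 13 kJ/min. The optimal diet is the largest prefix of this list for which every included type satisfies E_i/h_i > R on the types above it.
Rate on top 1: 105.4. A: 78.6 < 105.4 → exclude; stop.
Optimal diet: H — 1 of 4 types.

1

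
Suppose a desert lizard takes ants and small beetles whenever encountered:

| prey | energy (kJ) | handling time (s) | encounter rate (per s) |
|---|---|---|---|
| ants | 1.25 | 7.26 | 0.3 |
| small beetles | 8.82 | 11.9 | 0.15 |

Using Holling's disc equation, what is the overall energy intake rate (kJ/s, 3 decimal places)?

0.342 kJ/s

R = (0.3×1.25 + 0.15×8.82) / (1 + 0.3×7.26 + 0.15×11.9) = 1.698/4.963 = 0.3421 kJ/s.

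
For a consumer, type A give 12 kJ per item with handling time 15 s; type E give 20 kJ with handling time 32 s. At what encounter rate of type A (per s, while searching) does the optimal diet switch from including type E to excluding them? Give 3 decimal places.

At the threshold, the rate on type A alone equals the profitability of type E: λ·12/(1 + λ·15) = 20/32 = 0.625.
Rearranging, λ(12 − 0.625×15) = 0.625, so λ = 0.625/2.625 = 0.2381 per s.

0.238 per s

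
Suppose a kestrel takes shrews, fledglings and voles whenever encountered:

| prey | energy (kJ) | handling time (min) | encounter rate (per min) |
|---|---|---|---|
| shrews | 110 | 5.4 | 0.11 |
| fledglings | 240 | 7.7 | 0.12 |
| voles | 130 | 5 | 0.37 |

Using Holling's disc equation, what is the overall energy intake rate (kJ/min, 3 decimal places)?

20.375 kJ/min

R = Σλ_iE_i / (1 + Σλ_ih_i)
Numerator: 0.11×110 + 0.12×240 + 0.37×130 = 89
Denominator: 1 + 0.11×5.4 + 0.12×7.7 + 0.37×5 = 4.368
R = 89/4.368 = 20.38 kJ/min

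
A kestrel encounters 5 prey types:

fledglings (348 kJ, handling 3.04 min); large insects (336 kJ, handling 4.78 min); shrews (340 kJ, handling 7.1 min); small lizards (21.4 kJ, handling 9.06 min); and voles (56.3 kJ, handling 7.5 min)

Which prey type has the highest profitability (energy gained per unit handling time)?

Profitability E/h (kJ/min): fledglings = 348/3.04 = 114, large insects = 336/4.78 = 70.3, shrews = 340/7.1 = 47.9, small lizards = 21.4/9.06 = 2.36, voles = 56.3/7.5 = 7.51.
Ranked: fledglings > large insects > shrews > voles > small lizards.

fledglings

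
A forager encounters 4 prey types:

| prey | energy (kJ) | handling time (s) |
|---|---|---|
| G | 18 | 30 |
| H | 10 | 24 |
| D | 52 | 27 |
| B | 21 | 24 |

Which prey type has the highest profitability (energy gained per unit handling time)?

D

Profitability E/h (kJ/s): G = 18/30 = 0.6, H = 10/24 = 0.417, D = 52/27 = 1.93, B = 21/24 = 0.875.
Ranked: D > B > G > H.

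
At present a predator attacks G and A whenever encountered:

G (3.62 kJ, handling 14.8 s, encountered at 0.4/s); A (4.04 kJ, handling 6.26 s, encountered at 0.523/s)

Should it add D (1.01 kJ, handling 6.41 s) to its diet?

No

On G and A alone, R = ΣλE/(1+Σλh) = 3.561/10.19 = 0.3493 kJ/s.
Profitability of D: 1.01/6.41 = 0.1576 kJ/s.
0.1576 < 0.3493, so adding D would lower the average — exclude it.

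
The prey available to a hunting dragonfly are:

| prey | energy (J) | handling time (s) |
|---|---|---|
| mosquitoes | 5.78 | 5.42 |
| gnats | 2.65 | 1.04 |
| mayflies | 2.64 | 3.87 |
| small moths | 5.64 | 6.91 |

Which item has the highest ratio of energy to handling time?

Profitability E/h (J/s): mosquitoes = 5.78/5.42 = 1.07, gnats = 2.65/1.04 = 2.55, mayflies = 2.64/3.87 = 0.682, small moths = 5.64/6.91 = 0.816.
Ranked: gnats > mosquitoes > small moths > mayflies.

gnats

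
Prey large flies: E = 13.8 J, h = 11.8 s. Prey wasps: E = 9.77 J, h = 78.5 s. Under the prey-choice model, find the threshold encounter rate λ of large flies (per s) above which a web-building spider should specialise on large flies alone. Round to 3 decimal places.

0.010 per s

At the threshold, the rate on large flies alone equals the profitability of wasps: λ·13.8/(1 + λ·11.8) = 9.77/78.5 = 0.1245.
Rearranging, λ(13.8 − 0.1245×11.8) = 0.1245, so λ = 0.1245/12.33 = 0.01009 per s.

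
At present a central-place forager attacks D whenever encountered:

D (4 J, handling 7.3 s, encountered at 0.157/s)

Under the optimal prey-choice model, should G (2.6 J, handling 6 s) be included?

Yes

Intake rate on the current diet: R = (0.157×4) / (1 + 0.157×7.3) = 0.628/2.146 = 0.2926 J/s.
Profitability of G: 2.6/6 = 0.4333 J/s.
Since 0.4333 > R, including G increases the long-run rate.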